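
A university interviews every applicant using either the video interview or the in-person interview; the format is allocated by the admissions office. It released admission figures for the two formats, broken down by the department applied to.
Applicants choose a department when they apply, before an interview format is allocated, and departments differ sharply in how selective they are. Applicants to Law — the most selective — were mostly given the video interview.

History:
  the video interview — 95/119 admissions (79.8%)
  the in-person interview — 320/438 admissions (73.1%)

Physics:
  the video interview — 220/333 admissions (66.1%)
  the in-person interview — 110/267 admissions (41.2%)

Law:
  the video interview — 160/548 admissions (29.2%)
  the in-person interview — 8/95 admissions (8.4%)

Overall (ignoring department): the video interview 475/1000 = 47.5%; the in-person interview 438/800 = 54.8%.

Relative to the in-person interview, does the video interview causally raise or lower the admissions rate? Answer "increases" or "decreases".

Department differs across interview formats for reasons unrelated to any effect of the interview format itself, and it separately predicts the outcome — a classic confounder. We must compare within department levels.
Within each level — History: 79.8% vs 73.1%; Physics: 66.1% vs 41.2%; Law: 29.2% vs 8.4% — the video interview is higher every time.

increases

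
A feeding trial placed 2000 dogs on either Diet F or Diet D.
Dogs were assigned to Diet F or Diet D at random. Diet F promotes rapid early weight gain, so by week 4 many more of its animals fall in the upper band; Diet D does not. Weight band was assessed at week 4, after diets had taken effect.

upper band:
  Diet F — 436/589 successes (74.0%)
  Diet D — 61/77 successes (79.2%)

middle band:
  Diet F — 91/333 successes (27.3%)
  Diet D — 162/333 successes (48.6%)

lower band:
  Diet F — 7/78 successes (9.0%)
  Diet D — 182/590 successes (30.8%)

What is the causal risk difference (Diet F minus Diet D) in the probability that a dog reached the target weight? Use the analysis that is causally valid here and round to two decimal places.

+0.13

Week-4 weight band here is a post-treatment variable shaped by the diet; conditioning on it would introduce bias rather than remove it. The overall comparison is the causal one.
The causal difference is the pooled difference: 0.534 − 0.405 = +0.129.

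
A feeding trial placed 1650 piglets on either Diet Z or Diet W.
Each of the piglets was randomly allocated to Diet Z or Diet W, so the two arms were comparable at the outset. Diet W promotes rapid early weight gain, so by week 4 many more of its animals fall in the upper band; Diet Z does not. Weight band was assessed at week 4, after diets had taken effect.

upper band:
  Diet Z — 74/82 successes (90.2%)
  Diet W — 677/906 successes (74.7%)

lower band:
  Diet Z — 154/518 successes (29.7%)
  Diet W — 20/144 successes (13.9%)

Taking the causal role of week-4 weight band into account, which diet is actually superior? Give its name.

Diet W

Week-4 weight band here is a post-treatment variable shaped by the diet; conditioning on it would introduce bias rather than remove it. The overall comparison is the causal one.
Pooled: Diet Z 38.0% vs Diet W 66.4%; Diet W is higher overall.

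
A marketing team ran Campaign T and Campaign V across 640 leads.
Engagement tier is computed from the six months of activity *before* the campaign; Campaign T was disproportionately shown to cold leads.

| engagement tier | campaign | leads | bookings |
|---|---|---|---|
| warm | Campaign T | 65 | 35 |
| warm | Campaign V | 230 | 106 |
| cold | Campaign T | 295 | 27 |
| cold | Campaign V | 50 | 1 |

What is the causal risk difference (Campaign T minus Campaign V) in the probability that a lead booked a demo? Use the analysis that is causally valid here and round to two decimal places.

+0.07

The stratified and pooled comparisons disagree (Campaign T wins within each engagement tier; Campaign V wins overall), so the answer turns on the causal role of engagement tier.
Here engagement tier is a common cause — it drives both which campaign a case falls under and the outcome. The crude comparison mixes populations; the stratum-specific rates are the causally relevant ones.
Adjusting over the population distribution of engagement tier: 0.461·(0.538−0.461) + 0.539·(0.092−0.020) = +0.074.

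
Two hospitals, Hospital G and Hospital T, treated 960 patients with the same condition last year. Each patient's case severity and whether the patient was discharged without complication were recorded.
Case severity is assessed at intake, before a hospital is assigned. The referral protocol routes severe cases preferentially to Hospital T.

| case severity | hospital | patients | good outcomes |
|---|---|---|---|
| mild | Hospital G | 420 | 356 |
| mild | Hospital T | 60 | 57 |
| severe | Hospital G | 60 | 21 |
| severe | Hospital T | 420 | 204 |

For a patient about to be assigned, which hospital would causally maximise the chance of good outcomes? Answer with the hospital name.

Within every case severity level Hospital T has the higher rate, yet pooled Hospital G does — Simpson's reversal.
Since case severity is a pre-existing factor (not a product of the hospital) and it affects the outcome on its own, it is a confounder. The stratified rates, not the pooled rate, identify the causal effect.
Within each level — mild: 84.8% vs 95.0%; severe: 35.0% vs 48.6% — Hospital T is higher every time.

Hospital T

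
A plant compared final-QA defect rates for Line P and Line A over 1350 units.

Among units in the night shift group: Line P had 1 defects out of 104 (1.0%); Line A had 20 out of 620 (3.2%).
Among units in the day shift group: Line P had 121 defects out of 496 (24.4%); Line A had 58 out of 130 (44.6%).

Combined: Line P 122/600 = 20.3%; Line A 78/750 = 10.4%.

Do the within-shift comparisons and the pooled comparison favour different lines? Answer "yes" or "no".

Within each shift level (night shift 1.0% vs 3.2%; day shift 24.4% vs 44.6%), Line P has the lower rate every time. Pooled: 20.3% vs 10.4% — Line A has the lower rate overall. The two comparisons disagree.

yes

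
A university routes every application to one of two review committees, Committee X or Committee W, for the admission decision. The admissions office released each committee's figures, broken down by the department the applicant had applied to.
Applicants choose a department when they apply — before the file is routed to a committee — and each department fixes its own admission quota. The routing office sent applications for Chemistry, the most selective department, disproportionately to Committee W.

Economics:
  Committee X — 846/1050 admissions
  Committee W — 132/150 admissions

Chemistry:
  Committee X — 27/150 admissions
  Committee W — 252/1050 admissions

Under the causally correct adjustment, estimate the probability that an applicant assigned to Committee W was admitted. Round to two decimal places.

The imbalance in department arose from how applicants were allocated, not from anything the review committee did; and department independently affects the outcome. The pooled gap is confounded — condition on department.
Standardising Committee W to the population department mix: 0.500·132/150 + 0.500·252/1050 = 0.560.

0.56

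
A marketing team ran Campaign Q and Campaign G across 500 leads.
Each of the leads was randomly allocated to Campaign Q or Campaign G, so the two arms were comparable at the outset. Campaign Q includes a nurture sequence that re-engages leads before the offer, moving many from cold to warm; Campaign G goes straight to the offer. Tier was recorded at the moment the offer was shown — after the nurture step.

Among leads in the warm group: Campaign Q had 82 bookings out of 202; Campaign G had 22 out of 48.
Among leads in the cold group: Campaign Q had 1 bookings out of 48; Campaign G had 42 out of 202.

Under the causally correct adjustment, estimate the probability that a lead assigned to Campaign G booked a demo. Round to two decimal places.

0.26

Campaign G is higher inside every engagement tier stratum but Campaign Q is higher in aggregate. Whether to stratify depends on how engagement tier relates to the campaign.
The distribution of engagement tier is itself part of what the campaign does — it is an intermediate outcome. Holding it fixed would remove that part of the effect; the total effect is the pooled difference.
So P(outcome | do(Campaign G)) is just the pooled rate for Campaign G: 64/250 = 0.256.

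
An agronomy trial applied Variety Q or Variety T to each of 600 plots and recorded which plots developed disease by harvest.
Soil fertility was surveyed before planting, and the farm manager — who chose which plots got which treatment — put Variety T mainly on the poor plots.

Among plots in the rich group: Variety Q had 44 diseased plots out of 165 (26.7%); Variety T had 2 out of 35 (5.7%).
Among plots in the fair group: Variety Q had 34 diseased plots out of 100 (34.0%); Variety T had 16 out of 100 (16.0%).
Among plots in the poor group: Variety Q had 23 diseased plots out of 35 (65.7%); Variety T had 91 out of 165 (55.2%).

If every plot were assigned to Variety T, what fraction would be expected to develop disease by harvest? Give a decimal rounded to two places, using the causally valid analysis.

0.26

Here soil fertility is a common cause — it drives both which variety a case falls under and the outcome. The crude comparison mixes populations; the stratum-specific rates are the causally relevant ones.
Standardising Variety T to the population soil fertility mix: 0.333·2/35 + 0.333·16/100 + 0.333·91/165 = 0.256.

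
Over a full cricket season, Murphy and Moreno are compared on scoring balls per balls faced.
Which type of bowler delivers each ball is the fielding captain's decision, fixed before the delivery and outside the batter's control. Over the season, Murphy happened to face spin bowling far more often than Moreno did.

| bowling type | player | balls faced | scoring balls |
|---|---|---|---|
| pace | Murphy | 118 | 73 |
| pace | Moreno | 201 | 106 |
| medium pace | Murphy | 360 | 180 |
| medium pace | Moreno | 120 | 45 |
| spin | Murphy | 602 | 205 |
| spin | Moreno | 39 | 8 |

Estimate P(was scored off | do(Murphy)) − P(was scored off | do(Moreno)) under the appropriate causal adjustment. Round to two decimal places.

Within every bowling type level Murphy has the higher rate, yet pooled Moreno does — Simpson's reversal.
The imbalance in bowling type arose from how balls faced were allocated, not from anything the player did; and bowling type independently affects the outcome. The pooled gap is confounded — condition on bowling type.
Adjusting over the population distribution of bowling type: 0.222·(0.619−0.527) + 0.333·(0.500−0.375) + 0.445·(0.341−0.205) = +0.122.

+0.12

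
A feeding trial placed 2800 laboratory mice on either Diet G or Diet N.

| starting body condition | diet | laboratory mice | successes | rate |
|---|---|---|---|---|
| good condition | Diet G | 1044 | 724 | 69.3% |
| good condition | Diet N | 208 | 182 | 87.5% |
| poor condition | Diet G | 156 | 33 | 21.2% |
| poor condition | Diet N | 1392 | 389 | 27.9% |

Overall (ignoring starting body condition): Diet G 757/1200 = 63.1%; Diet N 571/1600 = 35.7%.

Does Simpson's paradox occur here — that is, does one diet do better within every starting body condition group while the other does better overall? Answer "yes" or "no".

Within each starting body condition level (good condition 69.3% vs 87.5%; poor condition 21.2% vs 27.9%), Diet N has the higher rate every time. Pooled: 63.1% vs 35.7% — Diet G has the higher rate overall. The two comparisons disagree.

yes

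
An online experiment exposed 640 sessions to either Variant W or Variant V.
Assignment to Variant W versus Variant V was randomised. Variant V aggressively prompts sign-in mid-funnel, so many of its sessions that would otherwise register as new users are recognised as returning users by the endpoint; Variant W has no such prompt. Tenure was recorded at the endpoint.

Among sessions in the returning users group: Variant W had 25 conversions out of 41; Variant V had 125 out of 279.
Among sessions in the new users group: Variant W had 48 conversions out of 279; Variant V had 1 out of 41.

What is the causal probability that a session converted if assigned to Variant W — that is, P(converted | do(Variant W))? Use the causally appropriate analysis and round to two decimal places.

Variant W is higher inside every user tenure stratum but Variant V is higher in aggregate. Whether to stratify depends on how user tenure relates to the variant.
The distribution of user tenure is itself part of what the variant does — it is an intermediate outcome. Holding it fixed would remove that part of the effect; the total effect is the pooled difference.
So P(outcome | do(Variant W)) is just the pooled rate for Variant W: 73/320 = 0.228.

0.23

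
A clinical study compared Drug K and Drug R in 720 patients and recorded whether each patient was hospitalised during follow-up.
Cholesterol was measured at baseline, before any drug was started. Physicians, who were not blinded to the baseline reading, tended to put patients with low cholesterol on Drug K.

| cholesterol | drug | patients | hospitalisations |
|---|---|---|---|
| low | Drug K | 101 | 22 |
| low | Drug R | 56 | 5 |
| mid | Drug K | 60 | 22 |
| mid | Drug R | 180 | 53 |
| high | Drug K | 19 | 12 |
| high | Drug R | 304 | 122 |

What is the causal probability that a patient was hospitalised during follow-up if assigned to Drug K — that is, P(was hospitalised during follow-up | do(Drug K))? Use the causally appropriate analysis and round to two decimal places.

0.45

The stratified and pooled comparisons disagree (Drug R wins within each cholesterol; Drug K wins overall), so the answer turns on the causal role of cholesterol.
Nothing the drug does changes cholesterol; the imbalance is an allocation artefact. With cholesterol also predicting the outcome, the pooled figure is confounded, and the within-stratum comparison is the causal one.
Standardising Drug K to the population cholesterol mix: 0.218·22/101 + 0.333·22/60 + 0.449·12/19 = 0.453.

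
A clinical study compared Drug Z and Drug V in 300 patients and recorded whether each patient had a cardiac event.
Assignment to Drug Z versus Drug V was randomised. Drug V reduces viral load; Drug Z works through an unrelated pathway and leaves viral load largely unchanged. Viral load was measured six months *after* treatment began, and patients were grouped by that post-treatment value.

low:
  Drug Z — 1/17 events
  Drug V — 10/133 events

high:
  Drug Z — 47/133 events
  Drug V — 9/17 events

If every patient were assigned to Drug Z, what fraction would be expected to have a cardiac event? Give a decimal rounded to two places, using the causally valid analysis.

Drug Z is lower inside every viral load stratum but Drug V is lower in aggregate. Whether to stratify depends on how viral load relates to the drug.
Viral load is recorded after the drug and is itself shifted by it — it sits on the causal path from drug to outcome. Conditioning on a mediator would strip out part of the effect we want; the pooled comparison gives the total causal effect.
So P(outcome | do(Drug Z)) is just the pooled rate for Drug Z: 48/150 = 0.320.

0.32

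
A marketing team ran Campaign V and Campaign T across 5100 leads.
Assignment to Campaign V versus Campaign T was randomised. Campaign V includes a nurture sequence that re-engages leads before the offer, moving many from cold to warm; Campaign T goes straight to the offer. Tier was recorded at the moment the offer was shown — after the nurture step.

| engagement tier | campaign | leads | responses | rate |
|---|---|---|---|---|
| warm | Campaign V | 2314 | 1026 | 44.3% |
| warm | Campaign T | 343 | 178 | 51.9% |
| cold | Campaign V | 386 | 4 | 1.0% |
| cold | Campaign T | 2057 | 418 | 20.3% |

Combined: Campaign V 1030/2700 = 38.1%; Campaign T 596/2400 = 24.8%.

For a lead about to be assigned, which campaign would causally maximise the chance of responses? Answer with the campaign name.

Campaign V

Campaign T is higher inside every engagement tier stratum but Campaign V is higher in aggregate. Whether to stratify depends on how engagement tier relates to the campaign.
Engagement tier is recorded after the campaign and is itself shifted by it — it sits on the causal path from campaign to outcome. Conditioning on a mediator would strip out part of the effect we want; the pooled comparison gives the total causal effect.
Pooled: Campaign V 38.1% vs Campaign T 24.8%; Campaign V is higher overall.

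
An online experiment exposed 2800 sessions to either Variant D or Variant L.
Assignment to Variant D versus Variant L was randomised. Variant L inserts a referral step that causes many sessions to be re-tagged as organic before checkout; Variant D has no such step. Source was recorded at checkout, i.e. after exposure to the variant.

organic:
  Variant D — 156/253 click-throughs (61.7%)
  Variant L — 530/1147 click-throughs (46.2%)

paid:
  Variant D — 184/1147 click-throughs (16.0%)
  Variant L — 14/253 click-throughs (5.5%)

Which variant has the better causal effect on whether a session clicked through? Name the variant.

The traffic source-specific comparison favours Variant D throughout, but the pooled figures favour Variant L. The question is whether to condition on traffic source.
Traffic source is downstream of the variant. One should not condition on a consequence of treatment, so the overall rates are the right comparison.
Pooled: Variant D 24.3% vs Variant L 38.9%; Variant L is higher overall.

Variant L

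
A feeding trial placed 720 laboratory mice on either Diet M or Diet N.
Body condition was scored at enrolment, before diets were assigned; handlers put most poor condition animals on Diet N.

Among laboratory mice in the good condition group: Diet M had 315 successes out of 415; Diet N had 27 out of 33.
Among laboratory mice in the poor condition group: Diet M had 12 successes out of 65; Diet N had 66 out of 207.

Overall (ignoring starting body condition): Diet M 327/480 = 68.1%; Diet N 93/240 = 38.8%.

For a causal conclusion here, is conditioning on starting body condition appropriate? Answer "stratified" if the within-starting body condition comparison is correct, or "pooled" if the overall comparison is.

Since starting body condition is a pre-existing factor (not a product of the diet) and it affects the outcome on its own, it is a confounder. The stratified rates, not the pooled rate, identify the causal effect.
Within each level — good condition: 75.9% vs 81.8%; poor condition: 18.5% vs 31.9% — Diet N is higher every time.

stratified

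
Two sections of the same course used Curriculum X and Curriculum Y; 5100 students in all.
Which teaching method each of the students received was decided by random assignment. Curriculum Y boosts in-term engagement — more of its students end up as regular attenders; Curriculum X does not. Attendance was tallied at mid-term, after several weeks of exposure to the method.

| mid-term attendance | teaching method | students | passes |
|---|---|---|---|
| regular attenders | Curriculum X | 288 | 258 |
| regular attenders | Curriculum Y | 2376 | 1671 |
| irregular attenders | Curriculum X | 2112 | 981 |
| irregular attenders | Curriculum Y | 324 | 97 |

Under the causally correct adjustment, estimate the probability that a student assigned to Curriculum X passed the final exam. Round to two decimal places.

The distribution of mid-term attendance is itself part of what the teaching method does — it is an intermediate outcome. Holding it fixed would remove that part of the effect; the total effect is the pooled difference.
So P(outcome | do(Curriculum X)) is just the pooled rate for Curriculum X: 1239/2400 = 0.516.

0.52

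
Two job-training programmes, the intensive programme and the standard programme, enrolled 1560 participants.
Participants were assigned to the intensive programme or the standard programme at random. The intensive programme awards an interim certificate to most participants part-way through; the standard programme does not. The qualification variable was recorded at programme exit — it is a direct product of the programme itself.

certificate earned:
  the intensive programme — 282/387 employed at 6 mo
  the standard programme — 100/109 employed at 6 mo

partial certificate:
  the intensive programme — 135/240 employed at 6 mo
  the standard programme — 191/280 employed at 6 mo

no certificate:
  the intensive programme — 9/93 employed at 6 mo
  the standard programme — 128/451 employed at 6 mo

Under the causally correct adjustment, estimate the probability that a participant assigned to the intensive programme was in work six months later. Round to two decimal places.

0.59

The distribution of qualification attained during the programme is itself part of what the programme does — it is an intermediate outcome. Holding it fixed would remove that part of the effect; the total effect is the pooled difference.
So P(outcome | do(the intensive programme)) is just the pooled rate for the intensive programme: 426/720 = 0.592.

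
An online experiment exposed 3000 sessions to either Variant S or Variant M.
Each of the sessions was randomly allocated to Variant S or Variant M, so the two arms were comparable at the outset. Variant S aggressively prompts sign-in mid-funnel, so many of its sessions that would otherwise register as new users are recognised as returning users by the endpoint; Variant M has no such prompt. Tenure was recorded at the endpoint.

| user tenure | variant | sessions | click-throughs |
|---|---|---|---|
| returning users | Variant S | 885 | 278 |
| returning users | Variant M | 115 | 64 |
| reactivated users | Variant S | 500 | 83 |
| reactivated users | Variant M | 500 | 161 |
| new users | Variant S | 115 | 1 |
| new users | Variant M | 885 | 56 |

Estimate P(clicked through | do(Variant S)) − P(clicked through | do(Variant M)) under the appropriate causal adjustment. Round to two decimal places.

Stratifying would compare variants among sessions the variants themselves sorted into user tenure groups — a form of selection on an intermediate. The unconditioned pooled rates give the total causal effect.
The causal difference is the pooled difference: 0.241 − 0.187 = +0.054.

+0.05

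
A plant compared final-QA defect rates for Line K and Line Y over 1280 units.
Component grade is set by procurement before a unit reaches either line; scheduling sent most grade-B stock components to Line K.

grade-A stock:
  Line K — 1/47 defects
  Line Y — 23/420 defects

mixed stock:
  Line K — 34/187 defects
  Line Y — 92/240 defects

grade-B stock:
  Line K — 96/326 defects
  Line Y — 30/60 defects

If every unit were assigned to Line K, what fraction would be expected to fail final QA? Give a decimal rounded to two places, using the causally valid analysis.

Line K is lower inside every component grade stratum but Line Y is lower in aggregate. Whether to stratify depends on how component grade relates to the line.
Here component grade is a common cause — it drives both which line a case falls under and the outcome. The crude comparison mixes populations; the stratum-specific rates are the causally relevant ones.
Standardising Line K to the population component grade mix: 0.365·1/47 + 0.334·34/187 + 0.302·96/326 = 0.157.

0.16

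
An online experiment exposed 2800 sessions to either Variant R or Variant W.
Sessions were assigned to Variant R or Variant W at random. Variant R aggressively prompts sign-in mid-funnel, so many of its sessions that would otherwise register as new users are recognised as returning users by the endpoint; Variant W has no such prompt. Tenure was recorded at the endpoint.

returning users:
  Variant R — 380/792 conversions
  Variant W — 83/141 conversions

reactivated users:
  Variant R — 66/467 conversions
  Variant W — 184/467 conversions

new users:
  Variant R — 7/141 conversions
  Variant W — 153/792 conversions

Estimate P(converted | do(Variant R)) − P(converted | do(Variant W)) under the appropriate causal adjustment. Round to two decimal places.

+0.02

User tenure lies on the pathway variant → user tenure → outcome, so adjusting for it blocks the indirect effect. For the total causal effect of variant, use the unadjusted pooled rates.
The causal difference is the pooled difference: 0.324 − 0.300 = +0.024.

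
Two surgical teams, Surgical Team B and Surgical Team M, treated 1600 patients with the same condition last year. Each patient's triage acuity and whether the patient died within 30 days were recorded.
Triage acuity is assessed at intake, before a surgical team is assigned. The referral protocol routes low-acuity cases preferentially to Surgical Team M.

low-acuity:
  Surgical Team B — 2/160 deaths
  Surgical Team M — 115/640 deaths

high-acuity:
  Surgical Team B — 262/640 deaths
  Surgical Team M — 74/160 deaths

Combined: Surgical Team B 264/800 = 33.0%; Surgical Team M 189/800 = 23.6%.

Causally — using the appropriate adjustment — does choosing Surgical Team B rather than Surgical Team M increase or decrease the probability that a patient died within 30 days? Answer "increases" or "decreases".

decreases

Here triage acuity is a common cause — it drives both which surgical team a case falls under and the outcome. The crude comparison mixes populations; the stratum-specific rates are the causally relevant ones.
Within each level — low-acuity: 1.2% vs 18.0%; high-acuity: 40.9% vs 46.2% — Surgical Team B is lower every time.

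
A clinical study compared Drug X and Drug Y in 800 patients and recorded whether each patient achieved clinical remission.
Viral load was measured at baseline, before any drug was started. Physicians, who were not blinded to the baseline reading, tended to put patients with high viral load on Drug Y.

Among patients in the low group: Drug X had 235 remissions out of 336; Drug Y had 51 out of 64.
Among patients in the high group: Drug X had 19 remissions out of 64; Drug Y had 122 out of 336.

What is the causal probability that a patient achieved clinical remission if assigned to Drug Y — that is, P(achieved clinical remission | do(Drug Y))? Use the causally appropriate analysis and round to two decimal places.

0.58

Within every viral load level Drug Y has the higher rate, yet pooled Drug X does — Simpson's reversal.
The imbalance in viral load arose from how patients were allocated, not from anything the drug did; and viral load independently affects the outcome. The pooled gap is confounded — condition on viral load.
Standardising Drug Y to the population viral load mix: 0.500·51/64 + 0.500·122/336 = 0.580.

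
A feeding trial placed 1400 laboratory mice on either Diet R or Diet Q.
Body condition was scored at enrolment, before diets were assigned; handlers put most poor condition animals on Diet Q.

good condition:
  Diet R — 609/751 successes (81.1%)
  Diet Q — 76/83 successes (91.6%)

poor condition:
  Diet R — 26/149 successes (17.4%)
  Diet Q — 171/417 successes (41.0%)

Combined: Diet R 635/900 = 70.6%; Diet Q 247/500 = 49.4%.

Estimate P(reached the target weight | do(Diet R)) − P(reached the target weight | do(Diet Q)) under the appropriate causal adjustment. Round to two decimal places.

The imbalance in starting body condition arose from how laboratory mice were allocated, not from anything the diet did; and starting body condition independently affects the outcome. The pooled gap is confounded — condition on starting body condition.
Adjusting over the population distribution of starting body condition: 0.596·(0.811−0.916) + 0.404·(0.174−0.410) = -0.158.

-0.16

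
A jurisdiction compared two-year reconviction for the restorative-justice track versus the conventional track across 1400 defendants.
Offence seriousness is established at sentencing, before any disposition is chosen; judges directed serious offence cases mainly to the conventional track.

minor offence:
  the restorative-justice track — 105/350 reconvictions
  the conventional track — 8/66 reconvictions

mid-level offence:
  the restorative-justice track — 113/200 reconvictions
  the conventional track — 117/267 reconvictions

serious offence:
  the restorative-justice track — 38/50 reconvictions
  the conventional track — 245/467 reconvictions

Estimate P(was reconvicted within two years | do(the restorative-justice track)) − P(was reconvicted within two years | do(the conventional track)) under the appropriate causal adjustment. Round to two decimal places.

The imbalance in offence seriousness arose from how defendants were allocated, not from anything the disposition did; and offence seriousness independently affects the outcome. The pooled gap is confounded — condition on offence seriousness.
Adjusting over the population distribution of offence seriousness: 0.297·(0.300−0.121) + 0.334·(0.565−0.438) + 0.369·(0.760−0.525) = +0.182.

+0.18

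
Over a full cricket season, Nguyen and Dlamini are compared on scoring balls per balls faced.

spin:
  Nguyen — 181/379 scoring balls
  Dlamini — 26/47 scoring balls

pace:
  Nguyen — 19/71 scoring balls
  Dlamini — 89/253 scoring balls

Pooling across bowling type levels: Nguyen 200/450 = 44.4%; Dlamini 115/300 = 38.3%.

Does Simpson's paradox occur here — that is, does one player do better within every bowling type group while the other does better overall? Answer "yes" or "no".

Within each bowling type level (spin 47.8% vs 55.3%; pace 26.8% vs 35.2%), Dlamini has the higher rate every time. Pooled: 44.4% vs 38.3% — Nguyen has the higher rate overall. The two comparisons disagree.

yes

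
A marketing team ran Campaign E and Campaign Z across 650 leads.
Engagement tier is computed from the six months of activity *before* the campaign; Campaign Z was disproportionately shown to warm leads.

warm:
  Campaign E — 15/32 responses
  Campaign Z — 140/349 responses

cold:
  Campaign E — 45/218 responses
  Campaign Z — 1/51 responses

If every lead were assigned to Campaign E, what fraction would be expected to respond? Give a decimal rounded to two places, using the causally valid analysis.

Engagement tier is set before the campaign has any effect — it is not caused by the campaign — and it independently drives the outcome. That makes it a confounder, so the causal comparison is within engagement tier levels.
Standardising Campaign E to the population engagement tier mix: 0.586·15/32 + 0.414·45/218 = 0.360.

0.36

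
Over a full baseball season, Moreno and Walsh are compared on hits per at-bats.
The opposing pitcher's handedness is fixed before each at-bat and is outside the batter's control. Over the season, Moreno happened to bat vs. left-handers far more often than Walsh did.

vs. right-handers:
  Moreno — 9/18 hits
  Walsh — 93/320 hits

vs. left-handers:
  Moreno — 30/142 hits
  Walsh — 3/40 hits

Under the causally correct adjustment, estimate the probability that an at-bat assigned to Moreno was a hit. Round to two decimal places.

Moreno is higher inside every pitcher handedness stratum but Walsh is higher in aggregate. Whether to stratify depends on how pitcher handedness relates to the player.
Pitcher handedness differs across players for reasons unrelated to any effect of the player itself, and it separately predicts the outcome — a classic confounder. We must compare within pitcher handedness levels.
Standardising Moreno to the population pitcher handedness mix: 0.650·9/18 + 0.350·30/142 = 0.399.

0.40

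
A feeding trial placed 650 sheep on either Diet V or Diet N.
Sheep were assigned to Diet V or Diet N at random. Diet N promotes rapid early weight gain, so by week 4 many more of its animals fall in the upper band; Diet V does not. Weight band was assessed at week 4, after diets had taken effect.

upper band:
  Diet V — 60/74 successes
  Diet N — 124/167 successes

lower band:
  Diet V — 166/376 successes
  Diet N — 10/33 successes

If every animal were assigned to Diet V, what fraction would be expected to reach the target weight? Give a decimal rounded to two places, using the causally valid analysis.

Week-4 weight band lies on the pathway diet → week-4 weight band → outcome, so adjusting for it blocks the indirect effect. For the total causal effect of diet, use the unadjusted pooled rates.
So P(outcome | do(Diet V)) is just the pooled rate for Diet V: 226/450 = 0.502.

0.50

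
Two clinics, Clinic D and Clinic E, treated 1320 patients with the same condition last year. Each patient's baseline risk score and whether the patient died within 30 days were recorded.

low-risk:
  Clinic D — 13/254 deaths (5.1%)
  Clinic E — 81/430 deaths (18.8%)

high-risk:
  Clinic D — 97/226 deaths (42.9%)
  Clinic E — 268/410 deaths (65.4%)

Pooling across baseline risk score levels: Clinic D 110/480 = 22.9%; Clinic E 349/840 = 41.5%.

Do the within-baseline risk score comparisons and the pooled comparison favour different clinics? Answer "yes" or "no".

Within each baseline risk score level (low-risk 5.1% vs 18.8%; high-risk 42.9% vs 65.4%), Clinic D has the lower rate every time. Pooled: 22.9% vs 41.5% — Clinic D has the lower rate overall. They agree.

no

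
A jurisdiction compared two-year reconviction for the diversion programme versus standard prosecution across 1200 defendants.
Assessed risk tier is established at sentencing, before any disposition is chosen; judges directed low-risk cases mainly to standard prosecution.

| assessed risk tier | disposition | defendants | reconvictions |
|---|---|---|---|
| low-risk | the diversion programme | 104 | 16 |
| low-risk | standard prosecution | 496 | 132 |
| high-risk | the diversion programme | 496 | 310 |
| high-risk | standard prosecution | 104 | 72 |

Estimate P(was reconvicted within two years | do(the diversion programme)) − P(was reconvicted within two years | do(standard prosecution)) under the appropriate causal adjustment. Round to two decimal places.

-0.09

the diversion programme is lower inside every assessed risk tier stratum but standard prosecution is lower in aggregate. Whether to stratify depends on how assessed risk tier relates to the disposition.
Assessed risk tier is set before the disposition has any effect — it is not caused by the disposition — and it independently drives the outcome. That makes it a confounder, so the causal comparison is within assessed risk tier levels.
Adjusting over the population distribution of assessed risk tier: 0.500·(0.154−0.266) + 0.500·(0.625−0.692) = -0.090.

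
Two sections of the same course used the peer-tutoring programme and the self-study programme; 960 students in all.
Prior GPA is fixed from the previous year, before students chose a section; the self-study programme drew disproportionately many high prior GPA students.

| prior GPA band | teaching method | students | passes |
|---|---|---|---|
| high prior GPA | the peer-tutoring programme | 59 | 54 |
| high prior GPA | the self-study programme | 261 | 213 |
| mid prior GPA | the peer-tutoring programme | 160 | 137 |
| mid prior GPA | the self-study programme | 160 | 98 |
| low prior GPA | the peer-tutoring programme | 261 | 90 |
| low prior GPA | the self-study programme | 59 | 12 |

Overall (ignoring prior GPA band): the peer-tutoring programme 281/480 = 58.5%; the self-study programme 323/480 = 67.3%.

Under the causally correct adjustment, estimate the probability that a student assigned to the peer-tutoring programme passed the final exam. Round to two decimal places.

Here prior GPA band is a common cause — it drives both which teaching method a case falls under and the outcome. The crude comparison mixes populations; the stratum-specific rates are the causally relevant ones.
Standardising the peer-tutoring programme to the population prior GPA band mix: 0.333·54/59 + 0.333·137/160 + 0.333·90/261 = 0.705.

0.71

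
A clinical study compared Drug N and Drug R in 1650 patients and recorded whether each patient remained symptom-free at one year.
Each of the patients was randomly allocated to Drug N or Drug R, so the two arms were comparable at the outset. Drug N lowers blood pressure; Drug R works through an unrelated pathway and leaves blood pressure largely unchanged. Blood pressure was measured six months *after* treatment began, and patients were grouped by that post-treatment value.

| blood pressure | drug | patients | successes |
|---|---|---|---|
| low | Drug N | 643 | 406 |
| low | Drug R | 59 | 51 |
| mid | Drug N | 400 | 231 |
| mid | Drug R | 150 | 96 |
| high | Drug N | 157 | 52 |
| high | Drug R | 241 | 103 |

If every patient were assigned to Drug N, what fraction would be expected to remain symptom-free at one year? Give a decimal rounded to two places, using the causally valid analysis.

0.57

Blood pressure here is a post-treatment variable shaped by the drug; conditioning on it would introduce bias rather than remove it. The overall comparison is the causal one.
So P(outcome | do(Drug N)) is just the pooled rate for Drug N: 689/1200 = 0.574.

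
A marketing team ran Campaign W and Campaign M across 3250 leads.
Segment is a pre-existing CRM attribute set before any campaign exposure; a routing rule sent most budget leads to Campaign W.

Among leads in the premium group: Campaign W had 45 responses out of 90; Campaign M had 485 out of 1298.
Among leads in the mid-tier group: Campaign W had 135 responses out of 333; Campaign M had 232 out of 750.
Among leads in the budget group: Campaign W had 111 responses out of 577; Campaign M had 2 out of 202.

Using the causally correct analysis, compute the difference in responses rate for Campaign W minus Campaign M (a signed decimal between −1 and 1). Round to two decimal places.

+0.13

The stratified and pooled comparisons disagree (Campaign W wins within each customer segment; Campaign M wins overall), so the answer turns on the causal role of customer segment.
Customer segment differs across campaigns for reasons unrelated to any effect of the campaign itself, and it separately predicts the outcome — a classic confounder. We must compare within customer segment levels.
Adjusting over the population distribution of customer segment: 0.427·(0.500−0.374) + 0.333·(0.405−0.309) + 0.240·(0.192−0.010) = +0.130.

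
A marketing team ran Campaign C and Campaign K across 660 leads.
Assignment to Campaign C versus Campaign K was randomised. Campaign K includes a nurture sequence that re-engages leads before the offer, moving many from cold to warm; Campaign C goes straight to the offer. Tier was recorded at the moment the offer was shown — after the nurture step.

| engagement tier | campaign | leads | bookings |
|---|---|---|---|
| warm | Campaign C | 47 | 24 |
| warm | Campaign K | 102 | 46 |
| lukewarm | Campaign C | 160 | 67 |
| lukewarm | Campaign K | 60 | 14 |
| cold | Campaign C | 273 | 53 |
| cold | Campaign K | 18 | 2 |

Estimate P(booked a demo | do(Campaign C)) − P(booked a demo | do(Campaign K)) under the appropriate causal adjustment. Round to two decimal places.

-0.04

Stratifying would compare campaigns among leads the campaigns themselves sorted into engagement tier groups — a form of selection on an intermediate. The unconditioned pooled rates give the total causal effect.
The causal difference is the pooled difference: 0.300 − 0.344 = -0.044.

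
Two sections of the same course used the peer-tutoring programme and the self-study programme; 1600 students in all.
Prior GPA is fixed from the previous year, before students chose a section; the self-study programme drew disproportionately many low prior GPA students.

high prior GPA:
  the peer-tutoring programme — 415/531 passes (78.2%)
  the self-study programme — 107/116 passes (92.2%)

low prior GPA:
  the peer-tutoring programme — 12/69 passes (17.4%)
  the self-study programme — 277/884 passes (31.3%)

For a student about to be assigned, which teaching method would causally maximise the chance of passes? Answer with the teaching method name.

Prior GPA band is set before the teaching method has any effect — it is not caused by the teaching method — and it independently drives the outcome. That makes it a confounder, so the causal comparison is within prior GPA band levels.
Within each level — high prior GPA: 78.2% vs 92.2%; low prior GPA: 17.4% vs 31.3% — the self-study programme is higher every time.

the self-study programme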